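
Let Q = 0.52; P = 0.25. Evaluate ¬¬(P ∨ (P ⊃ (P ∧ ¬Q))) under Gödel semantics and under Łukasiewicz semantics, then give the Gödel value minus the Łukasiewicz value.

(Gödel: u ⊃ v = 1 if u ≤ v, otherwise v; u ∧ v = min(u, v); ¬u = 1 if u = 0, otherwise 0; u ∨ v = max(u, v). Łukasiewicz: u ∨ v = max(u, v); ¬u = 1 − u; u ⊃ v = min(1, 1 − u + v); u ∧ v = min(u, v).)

Gödel evaluation:
  ¬Q: Gödel ¬ of 0.52 = 0 (operand ≠ 0)
  (P ∧ ¬Q) = min(0.25, 0) = 0
  (P ⊃ (P ∧ ¬Q)): 0.25 > 0, so result = 0
  (P ∨ (P ⊃ (P ∧ ¬Q))) = max(0.25, 0) = 0.25
  ¬(P ∨ (P ⊃ (P ∧ ¬Q))): Gödel ¬ of 0.25 = 0 (operand ≠ 0)
  ¬¬(P ∨ (P ⊃ (P ∧ ¬Q))): Gödel ¬ of 0 = 1 (operand is 0)
  Gödel value = 1
Łukasiewicz evaluation:
  ¬Q: Łukasiewicz ¬ gives 1 − 0.52 = 0.48
  (P ∧ ¬Q) = min(0.25, 0.48) = 0.25
  (P ⊃ (P ∧ ¬Q)): min(1, 1 − 0.25 + 0.25) = 1
  (P ∨ (P ⊃ (P ∧ ¬Q))) = max(0.25, 1) = 1
  ¬(P ∨ (P ⊃ (P ∧ ¬Q))): Łukasiewicz ¬ gives 1 − 1 = 0
  ¬¬(P ∨ (P ⊃ (P ∧ ¬Q))): Łukasiewicz ¬ gives 1 − 0 = 1
  Łukasiewicz value = 1
Difference: 1 − 1 = 0.00

0.00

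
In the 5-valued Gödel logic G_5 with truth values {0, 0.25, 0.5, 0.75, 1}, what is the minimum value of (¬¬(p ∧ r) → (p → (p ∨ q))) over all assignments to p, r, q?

1.00

Every assignment gives 1. For instance at p = 0, r = 0, q = 0:
  (p ∧ r) = min(0, 0) = 0
  ¬(p ∧ r): Gödel ¬ of 0 = 1 (operand is 0)
  ¬¬(p ∧ r): Gödel ¬ of 1 = 0 (operand ≠ 0)
  (p ∨ q) = max(0, 0) = 0
  (p → (p ∨ q)): 0 ≤ 0, so result = 1
  (¬¬(p ∧ r) → (p → (p ∨ q))): 0 ≤ 1, so result = 1
All 125 assignments give value 1 — the formula is a G_5-tautology.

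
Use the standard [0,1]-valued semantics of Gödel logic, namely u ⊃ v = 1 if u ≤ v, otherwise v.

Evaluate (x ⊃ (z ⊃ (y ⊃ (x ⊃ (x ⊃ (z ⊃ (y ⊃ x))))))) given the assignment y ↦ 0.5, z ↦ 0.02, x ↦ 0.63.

(y ⊃ x): 0.5 ≤ 0.63, so result = 1
(z ⊃ (y ⊃ x)): 0.02 ≤ 1, so result = 1
(x ⊃ (z ⊃ (y ⊃ x))): 0.63 ≤ 1, so result = 1
(x ⊃ (x ⊃ (z ⊃ (y ⊃ x)))): 0.63 ≤ 1, so result = 1
(y ⊃ (x ⊃ (x ⊃ (z ⊃ (y ⊃ x))))): 0.5 ≤ 1, so result = 1
(z ⊃ (y ⊃ (x ⊃ (x ⊃ (z ⊃ (y ⊃ x)))))): 0.02 ≤ 1, so result = 1
(x ⊃ (z ⊃ (y ⊃ (x ⊃ (x ⊃ (z ⊃ (y ⊃ x))))))): 0.63 ≤ 1, so result = 1

1.00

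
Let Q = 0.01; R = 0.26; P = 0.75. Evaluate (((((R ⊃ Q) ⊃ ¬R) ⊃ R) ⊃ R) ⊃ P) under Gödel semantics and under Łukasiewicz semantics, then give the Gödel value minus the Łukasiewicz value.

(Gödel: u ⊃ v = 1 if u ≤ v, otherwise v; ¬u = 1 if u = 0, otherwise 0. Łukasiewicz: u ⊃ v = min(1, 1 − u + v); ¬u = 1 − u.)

Gödel evaluation:
  (R ⊃ Q): 0.26 > 0.01, so result = 0.01
  ¬R: Gödel ¬ of 0.26 = 0 (operand ≠ 0)
  ((R ⊃ Q) ⊃ ¬R): 0.01 > 0, so result = 0
  (((R ⊃ Q) ⊃ ¬R) ⊃ R): 0 ≤ 0.26, so result = 1
  ((((R ⊃ Q) ⊃ ¬R) ⊃ R) ⊃ R): 1 > 0.26, so result = 0.26
  (((((R ⊃ Q) ⊃ ¬R) ⊃ R) ⊃ R) ⊃ P): 0.26 ≤ 0.75, so result = 1
  Gödel value = 1
Łukasiewicz evaluation:
  (R ⊃ Q): min(1, 1 − 0.26 + 0.01) = 0.75
  ¬R: Łukasiewicz ¬ gives 1 − 0.26 = 0.74
  ((R ⊃ Q) ⊃ ¬R): min(1, 1 − 0.75 + 0.74) = 0.99
  (((R ⊃ Q) ⊃ ¬R) ⊃ R): min(1, 1 − 0.99 + 0.26) = 0.27
  ((((R ⊃ Q) ⊃ ¬R) ⊃ R) ⊃ R): min(1, 1 − 0.27 + 0.26) = 0.99
  (((((R ⊃ Q) ⊃ ¬R) ⊃ R) ⊃ R) ⊃ P): min(1, 1 − 0.99 + 0.75) = 0.76
  Łukasiewicz value = 0.76
Difference: 1 − 0.76 = 0.24

0.24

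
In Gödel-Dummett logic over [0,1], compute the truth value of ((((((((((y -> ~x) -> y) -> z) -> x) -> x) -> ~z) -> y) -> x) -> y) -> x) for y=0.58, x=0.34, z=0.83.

~x: Gödel ¬ of 0.34 = 0 (operand ≠ 0)
(y -> ~x): 0.58 > 0, so result = 0
((y -> ~x) -> y): 0 ≤ 0.58, so result = 1
(((y -> ~x) -> y) -> z): 1 > 0.83, so result = 0.83
((((y -> ~x) -> y) -> z) -> x): 0.83 > 0.34, so result = 0.34
(((((y -> ~x) -> y) -> z) -> x) -> x): 0.34 ≤ 0.34, so result = 1
~z: Gödel ¬ of 0.83 = 0 (operand ≠ 0)
((((((y -> ~x) -> y) -> z) -> x) -> x) -> ~z): 1 > 0, so result = 0
(((((((y -> ~x) -> y) -> z) -> x) -> x) -> ~z) -> y): 0 ≤ 0.58, so result = 1
((((((((y -> ~x) -> y) -> z) -> x) -> x) -> ~z) -> y) -> x): 1 > 0.34, so result = 0.34
(((((((((y -> ~x) -> y) -> z) -> x) -> x) -> ~z) -> y) -> x) -> y): 0.34 ≤ 0.58, so result = 1
((((((((((y -> ~x) -> y) -> z) -> x) -> x) -> ~z) -> y) -> x) -> y) -> x): 1 > 0.34, so result = 0.34

0.34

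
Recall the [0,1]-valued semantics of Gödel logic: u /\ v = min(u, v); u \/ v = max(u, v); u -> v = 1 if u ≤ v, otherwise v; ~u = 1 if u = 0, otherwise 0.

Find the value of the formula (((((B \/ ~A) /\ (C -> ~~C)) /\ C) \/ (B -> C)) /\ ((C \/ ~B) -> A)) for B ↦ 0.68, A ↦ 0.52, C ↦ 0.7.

~A: Gödel ¬ of 0.52 = 0 (operand ≠ 0)
(B \/ ~A) = max(0.68, 0) = 0.68
~C: Gödel ¬ of 0.7 = 0 (operand ≠ 0)
~~C: Gödel ¬ of 0 = 1 (operand is 0)
(C -> ~~C): 0.7 ≤ 1, so result = 1
((B \/ ~A) /\ (C -> ~~C)) = min(0.68, 1) = 0.68
(((B \/ ~A) /\ (C -> ~~C)) /\ C) = min(0.68, 0.7) = 0.68
(B -> C): 0.68 ≤ 0.7, so result = 1
((((B \/ ~A) /\ (C -> ~~C)) /\ C) \/ (B -> C)) = max(0.68, 1) = 1
~B: Gödel ¬ of 0.68 = 0 (operand ≠ 0)
(C \/ ~B) = max(0.7, 0) = 0.7
((C \/ ~B) -> A): 0.7 > 0.52, so result = 0.52
(((((B \/ ~A) /\ (C -> ~~C)) /\ C) \/ (B -> C)) /\ ((C \/ ~B) -> A)) = min(1, 0.52) = 0.52

0.52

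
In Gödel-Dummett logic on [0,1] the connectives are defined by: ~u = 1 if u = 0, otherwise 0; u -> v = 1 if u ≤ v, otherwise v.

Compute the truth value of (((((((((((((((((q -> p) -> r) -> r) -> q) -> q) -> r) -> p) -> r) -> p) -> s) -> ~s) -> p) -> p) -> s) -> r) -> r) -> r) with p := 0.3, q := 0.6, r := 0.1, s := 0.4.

0.10

(q -> p): 0.6 > 0.3, so result = 0.3
((q -> p) -> r): 0.3 > 0.1, so result = 0.1
(((q -> p) -> r) -> r): 0.1 ≤ 0.1, so result = 1
((((q -> p) -> r) -> r) -> q): 1 > 0.6, so result = 0.6
(((((q -> p) -> r) -> r) -> q) -> q): 0.6 ≤ 0.6, so result = 1
((((((q -> p) -> r) -> r) -> q) -> q) -> r): 1 > 0.1, so result = 0.1
(((((((q -> p) -> r) -> r) -> q) -> q) -> r) -> p): 0.1 ≤ 0.3, so result = 1
((((((((q -> p) -> r) -> r) -> q) -> q) -> r) -> p) -> r): 1 > 0.1, so result = 0.1
(((((((((q -> p) -> r) -> r) -> q) -> q) -> r) -> p) -> r) -> p): 0.1 ≤ 0.3, so result = 1
((((((((((q -> p) -> r) -> r) -> q) -> q) -> r) -> p) -> r) -> p) -> s): 1 > 0.4, so result = 0.4
~s: Gödel ¬ of 0.4 = 0 (operand ≠ 0)
(((((((((((q -> p) -> r) -> r) -> q) -> q) -> r) -> p) -> r) -> p) -> s) -> ~s): 0.4 > 0, so result = 0
((((((((((((q -> p) -> r) -> r) -> q) -> q) -> r) -> p) -> r) -> p) -> s) -> ~s) -> p): 0 ≤ 0.3, so result = 1
(((((((((((((q -> p) -> r) -> r) -> q) -> q) -> r) -> p) -> r) -> p) -> s) -> ~s) -> p) -> p): 1 > 0.3, so result = 0.3
((((((((((((((q -> p) -> r) -> r) -> q) -> q) -> r) -> p) -> r) -> p) -> s) -> ~s) -> p) -> p) -> s): 0.3 ≤ 0.4, so result = 1
(((((((((((((((q -> p) -> r) -> r) -> q) -> q) -> r) -> p) -> r) -> p) -> s) -> ~s) -> p) -> p) -> s) -> r): 1 > 0.1, so result = 0.1
((((((((((((((((q -> p) -> r) -> r) -> q) -> q) -> r) -> p) -> r) -> p) -> s) -> ~s) -> p) -> p) -> s) -> r) -> r): 0.1 ≤ 0.1, so result = 1
(((((((((((((((((q -> p) -> r) -> r) -> q) -> q) -> r) -> p) -> r) -> p) -> s) -> ~s) -> p) -> p) -> s) -> r) -> r) -> r): 1 > 0.1, so result = 0.1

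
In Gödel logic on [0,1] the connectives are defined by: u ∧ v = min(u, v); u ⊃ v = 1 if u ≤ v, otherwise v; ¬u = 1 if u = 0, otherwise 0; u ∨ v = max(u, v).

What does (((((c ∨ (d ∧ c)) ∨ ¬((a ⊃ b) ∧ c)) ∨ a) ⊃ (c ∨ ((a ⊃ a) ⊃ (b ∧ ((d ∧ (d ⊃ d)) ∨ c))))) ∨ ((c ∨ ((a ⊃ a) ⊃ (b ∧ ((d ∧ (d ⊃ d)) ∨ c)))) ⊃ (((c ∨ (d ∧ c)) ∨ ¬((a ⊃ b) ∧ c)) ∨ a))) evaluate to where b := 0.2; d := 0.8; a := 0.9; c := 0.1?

(d ∧ c) = min(0.8, 0.1) = 0.1
(c ∨ (d ∧ c)) = max(0.1, 0.1) = 0.1
(a ⊃ b): 0.9 > 0.2, so result = 0.2
((a ⊃ b) ∧ c) = min(0.2, 0.1) = 0.1
¬((a ⊃ b) ∧ c): Gödel ¬ of 0.1 = 0 (operand ≠ 0)
((c ∨ (d ∧ c)) ∨ ¬((a ⊃ b) ∧ c)) = max(0.1, 0) = 0.1
(((c ∨ (d ∧ c)) ∨ ¬((a ⊃ b) ∧ c)) ∨ a) = max(0.1, 0.9) = 0.9
(a ⊃ a): 0.9 ≤ 0.9, so result = 1
(d ⊃ d): 0.8 ≤ 0.8, so result = 1
(d ∧ (d ⊃ d)) = min(0.8, 1) = 0.8
((d ∧ (d ⊃ d)) ∨ c) = max(0.8, 0.1) = 0.8
(b ∧ ((d ∧ (d ⊃ d)) ∨ c)) = min(0.2, 0.8) = 0.2
((a ⊃ a) ⊃ (b ∧ ((d ∧ (d ⊃ d)) ∨ c))): 1 > 0.2, so result = 0.2
(c ∨ ((a ⊃ a) ⊃ (b ∧ ((d ∧ (d ⊃ d)) ∨ c)))) = max(0.1, 0.2) = 0.2
((((c ∨ (d ∧ c)) ∨ ¬((a ⊃ b) ∧ c)) ∨ a) ⊃ (c ∨ ((a ⊃ a) ⊃ (b ∧ ((d ∧ (d ⊃ d)) ∨ c))))): 0.9 > 0.2, so result = 0.2
(a ⊃ a): 0.9 ≤ 0.9, so result = 1
(d ⊃ d): 0.8 ≤ 0.8, so result = 1
(d ∧ (d ⊃ d)) = min(0.8, 1) = 0.8
((d ∧ (d ⊃ d)) ∨ c) = max(0.8, 0.1) = 0.8
(b ∧ ((d ∧ (d ⊃ d)) ∨ c)) = min(0.2, 0.8) = 0.2
((a ⊃ a) ⊃ (b ∧ ((d ∧ (d ⊃ d)) ∨ c))): 1 > 0.2, so result = 0.2
(c ∨ ((a ⊃ a) ⊃ (b ∧ ((d ∧ (d ⊃ d)) ∨ c)))) = max(0.1, 0.2) = 0.2
(d ∧ c) = min(0.8, 0.1) = 0.1
(c ∨ (d ∧ c)) = max(0.1, 0.1) = 0.1
(a ⊃ b): 0.9 > 0.2, so result = 0.2
((a ⊃ b) ∧ c) = min(0.2, 0.1) = 0.1
¬((a ⊃ b) ∧ c): Gödel ¬ of 0.1 = 0 (operand ≠ 0)
((c ∨ (d ∧ c)) ∨ ¬((a ⊃ b) ∧ c)) = max(0.1, 0) = 0.1
(((c ∨ (d ∧ c)) ∨ ¬((a ⊃ b) ∧ c)) ∨ a) = max(0.1, 0.9) = 0.9
((c ∨ ((a ⊃ a) ⊃ (b ∧ ((d ∧ (d ⊃ d)) ∨ c)))) ⊃ (((c ∨ (d ∧ c)) ∨ ¬((a ⊃ b) ∧ c)) ∨ a)): 0.2 ≤ 0.9, so result = 1
(((((c ∨ (d ∧ c)) ∨ ¬((a ⊃ b) ∧ c)) ∨ a) ⊃ (c ∨ ((a ⊃ a) ⊃ (b ∧ ((d ∧ (d ⊃ d)) ∨ c))))) ∨ ((c ∨ ((a ⊃ a) ⊃ (b ∧ ((d ∧ (d ⊃ d)) ∨ c)))) ⊃ (((c ∨ (d ∧ c)) ∨ ¬((a ⊃ b) ∧ c)) ∨ a))) = max(0.2, 1) = 1

1.00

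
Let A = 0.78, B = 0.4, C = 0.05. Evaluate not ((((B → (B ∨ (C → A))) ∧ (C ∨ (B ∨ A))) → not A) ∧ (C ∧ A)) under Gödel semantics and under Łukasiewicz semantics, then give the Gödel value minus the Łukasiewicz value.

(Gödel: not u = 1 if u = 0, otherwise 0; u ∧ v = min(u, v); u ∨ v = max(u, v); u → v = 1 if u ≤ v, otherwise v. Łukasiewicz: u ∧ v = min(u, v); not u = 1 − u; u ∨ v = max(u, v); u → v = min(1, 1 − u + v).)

0.05

Gödel evaluation:
  (C → A): 0.05 ≤ 0.78, so result = 1
  (B ∨ (C → A)) = max(0.4, 1) = 1
  (B → (B ∨ (C → A))): 0.4 ≤ 1, so result = 1
  (B ∨ A) = max(0.4, 0.78) = 0.78
  (C ∨ (B ∨ A)) = max(0.05, 0.78) = 0.78
  ((B → (B ∨ (C → A))) ∧ (C ∨ (B ∨ A))) = min(1, 0.78) = 0.78
  not A: Gödel ¬ of 0.78 = 0 (operand ≠ 0)
  (((B → (B ∨ (C → A))) ∧ (C ∨ (B ∨ A))) → not A): 0.78 > 0, so result = 0
  (C ∧ A) = min(0.05, 0.78) = 0.05
  ((((B → (B ∨ (C → A))) ∧ (C ∨ (B ∨ A))) → not A) ∧ (C ∧ A)) = min(0, 0.05) = 0
  not ((((B → (B ∨ (C → A))) ∧ (C ∨ (B ∨ A))) → not A) ∧ (C ∧ A)): Gödel ¬ of 0 = 1 (operand is 0)
  Gödel value = 1
Łukasiewicz evaluation:
  (C → A): min(1, 1 − 0.05 + 0.78) = 1
  (B ∨ (C → A)) = max(0.4, 1) = 1
  (B → (B ∨ (C → A))): min(1, 1 − 0.4 + 1) = 1
  (B ∨ A) = max(0.4, 0.78) = 0.78
  (C ∨ (B ∨ A)) = max(0.05, 0.78) = 0.78
  ((B → (B ∨ (C → A))) ∧ (C ∨ (B ∨ A))) = min(1, 0.78) = 0.78
  not A: Łukasiewicz ¬ gives 1 − 0.78 = 0.22
  (((B → (B ∨ (C → A))) ∧ (C ∨ (B ∨ A))) → not A): min(1, 1 − 0.78 + 0.22) = 0.44
  (C ∧ A) = min(0.05, 0.78) = 0.05
  ((((B → (B ∨ (C → A))) ∧ (C ∨ (B ∨ A))) → not A) ∧ (C ∧ A)) = min(0.44, 0.05) = 0.05
  not ((((B → (B ∨ (C → A))) ∧ (C ∨ (B ∨ A))) → not A) ∧ (C ∧ A)): Łukasiewicz ¬ gives 1 − 0.05 = 0.95
  Łukasiewicz value = 0.95
Difference: 1 − 0.95 = 0.05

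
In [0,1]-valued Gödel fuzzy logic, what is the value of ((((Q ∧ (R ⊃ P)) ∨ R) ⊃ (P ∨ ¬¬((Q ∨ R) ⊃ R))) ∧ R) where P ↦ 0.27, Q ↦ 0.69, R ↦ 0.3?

0.30

(R ⊃ P): 0.3 > 0.27, so result = 0.27
(Q ∧ (R ⊃ P)) = min(0.69, 0.27) = 0.27
((Q ∧ (R ⊃ P)) ∨ R) = max(0.27, 0.3) = 0.3
(Q ∨ R) = max(0.69, 0.3) = 0.69
((Q ∨ R) ⊃ R): 0.69 > 0.3, so result = 0.3
¬((Q ∨ R) ⊃ R): Gödel ¬ of 0.3 = 0 (operand ≠ 0)
¬¬((Q ∨ R) ⊃ R): Gödel ¬ of 0 = 1 (operand is 0)
(P ∨ ¬¬((Q ∨ R) ⊃ R)) = max(0.27, 1) = 1
(((Q ∧ (R ⊃ P)) ∨ R) ⊃ (P ∨ ¬¬((Q ∨ R) ⊃ R))): 0.3 ≤ 1, so result = 1
((((Q ∧ (R ⊃ P)) ∨ R) ⊃ (P ∨ ¬¬((Q ∨ R) ⊃ R))) ∧ R) = min(1, 0.3) = 0.3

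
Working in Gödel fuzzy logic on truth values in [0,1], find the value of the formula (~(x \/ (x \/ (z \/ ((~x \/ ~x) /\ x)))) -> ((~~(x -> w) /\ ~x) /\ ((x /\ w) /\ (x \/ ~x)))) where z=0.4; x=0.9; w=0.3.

1.00

~x: Gödel ¬ of 0.9 = 0 (operand ≠ 0)
~x: Gödel ¬ of 0.9 = 0 (operand ≠ 0)
(~x \/ ~x) = max(0, 0) = 0
((~x \/ ~x) /\ x) = min(0, 0.9) = 0
(z \/ ((~x \/ ~x) /\ x)) = max(0.4, 0) = 0.4
(x \/ (z \/ ((~x \/ ~x) /\ x))) = max(0.9, 0.4) = 0.9
(x \/ (x \/ (z \/ ((~x \/ ~x) /\ x)))) = max(0.9, 0.9) = 0.9
~(x \/ (x \/ (z \/ ((~x \/ ~x) /\ x)))): Gödel ¬ of 0.9 = 0 (operand ≠ 0)
(x -> w): 0.9 > 0.3, so result = 0.3
~(x -> w): Gödel ¬ of 0.3 = 0 (operand ≠ 0)
~~(x -> w): Gödel ¬ of 0 = 1 (operand is 0)
~x: Gödel ¬ of 0.9 = 0 (operand ≠ 0)
(~~(x -> w) /\ ~x) = min(1, 0) = 0
(x /\ w) = min(0.9, 0.3) = 0.3
~x: Gödel ¬ of 0.9 = 0 (operand ≠ 0)
(x \/ ~x) = max(0.9, 0) = 0.9
((x /\ w) /\ (x \/ ~x)) = min(0.3, 0.9) = 0.3
((~~(x -> w) /\ ~x) /\ ((x /\ w) /\ (x \/ ~x))) = min(0, 0.3) = 0
(~(x \/ (x \/ (z \/ ((~x \/ ~x) /\ x)))) -> ((~~(x -> w) /\ ~x) /\ ((x /\ w) /\ (x \/ ~x)))): 0 ≤ 0, so result = 1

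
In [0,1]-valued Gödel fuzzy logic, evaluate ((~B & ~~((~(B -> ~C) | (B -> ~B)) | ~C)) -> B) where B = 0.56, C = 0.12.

1.00

~B: Gödel ¬ of 0.56 = 0 (operand ≠ 0)
~C: Gödel ¬ of 0.12 = 0 (operand ≠ 0)
(B -> ~C): 0.56 > 0, so result = 0
~(B -> ~C): Gödel ¬ of 0 = 1 (operand is 0)
~B: Gödel ¬ of 0.56 = 0 (operand ≠ 0)
(B -> ~B): 0.56 > 0, so result = 0
(~(B -> ~C) | (B -> ~B)) = max(1, 0) = 1
~C: Gödel ¬ of 0.12 = 0 (operand ≠ 0)
((~(B -> ~C) | (B -> ~B)) | ~C) = max(1, 0) = 1
~((~(B -> ~C) | (B -> ~B)) | ~C): Gödel ¬ of 1 = 0 (operand ≠ 0)
~~((~(B -> ~C) | (B -> ~B)) | ~C): Gödel ¬ of 0 = 1 (operand is 0)
(~B & ~~((~(B -> ~C) | (B -> ~B)) | ~C)) = min(0, 1) = 0
((~B & ~~((~(B -> ~C) | (B -> ~B)) | ~C)) -> B): 0 ≤ 0.56, so result = 1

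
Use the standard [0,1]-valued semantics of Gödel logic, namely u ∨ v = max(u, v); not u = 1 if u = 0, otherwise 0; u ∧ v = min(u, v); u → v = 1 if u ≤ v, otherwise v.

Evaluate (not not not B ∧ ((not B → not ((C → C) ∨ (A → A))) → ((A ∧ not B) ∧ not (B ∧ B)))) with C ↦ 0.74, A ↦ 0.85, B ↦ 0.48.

not B: Gödel ¬ of 0.48 = 0 (operand ≠ 0)
not not B: Gödel ¬ of 0 = 1 (operand is 0)
not not not B: Gödel ¬ of 1 = 0 (operand ≠ 0)
not B: Gödel ¬ of 0.48 = 0 (operand ≠ 0)
(C → C): 0.74 ≤ 0.74, so result = 1
(A → A): 0.85 ≤ 0.85, so result = 1
((C → C) ∨ (A → A)) = max(1, 1) = 1
not ((C → C) ∨ (A → A)): Gödel ¬ of 1 = 0 (operand ≠ 0)
(not B → not ((C → C) ∨ (A → A))): 0 ≤ 0, so result = 1
not B: Gödel ¬ of 0.48 = 0 (operand ≠ 0)
(A ∧ not B) = min(0.85, 0) = 0
(B ∧ B) = min(0.48, 0.48) = 0.48
not (B ∧ B): Gödel ¬ of 0.48 = 0 (operand ≠ 0)
((A ∧ not B) ∧ not (B ∧ B)) = min(0, 0) = 0
((not B → not ((C → C) ∨ (A → A))) → ((A ∧ not B) ∧ not (B ∧ B))): 1 > 0, so result = 0
(not not not B ∧ ((not B → not ((C → C) ∨ (A → A))) → ((A ∧ not B) ∧ not (B ∧ B)))) = min(0, 0) = 0

0.00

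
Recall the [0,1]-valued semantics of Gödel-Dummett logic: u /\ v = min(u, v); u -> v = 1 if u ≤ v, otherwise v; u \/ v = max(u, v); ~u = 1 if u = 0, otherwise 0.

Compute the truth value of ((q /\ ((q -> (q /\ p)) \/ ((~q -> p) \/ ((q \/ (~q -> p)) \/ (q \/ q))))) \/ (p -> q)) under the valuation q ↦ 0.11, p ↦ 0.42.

0.11

(q /\ p) = min(0.11, 0.42) = 0.11
(q -> (q /\ p)): 0.11 ≤ 0.11, so result = 1
~q: Gödel ¬ of 0.11 = 0 (operand ≠ 0)
(~q -> p): 0 ≤ 0.42, so result = 1
~q: Gödel ¬ of 0.11 = 0 (operand ≠ 0)
(~q -> p): 0 ≤ 0.42, so result = 1
(q \/ (~q -> p)) = max(0.11, 1) = 1
(q \/ q) = max(0.11, 0.11) = 0.11
((q \/ (~q -> p)) \/ (q \/ q)) = max(1, 0.11) = 1
((~q -> p) \/ ((q \/ (~q -> p)) \/ (q \/ q))) = max(1, 1) = 1
((q -> (q /\ p)) \/ ((~q -> p) \/ ((q \/ (~q -> p)) \/ (q \/ q)))) = max(1, 1) = 1
(q /\ ((q -> (q /\ p)) \/ ((~q -> p) \/ ((q \/ (~q -> p)) \/ (q \/ q))))) = min(0.11, 1) = 0.11
(p -> q): 0.42 > 0.11, so result = 0.11
((q /\ ((q -> (q /\ p)) \/ ((~q -> p) \/ ((q \/ (~q -> p)) \/ (q \/ q))))) \/ (p -> q)) = max(0.11, 0.11) = 0.11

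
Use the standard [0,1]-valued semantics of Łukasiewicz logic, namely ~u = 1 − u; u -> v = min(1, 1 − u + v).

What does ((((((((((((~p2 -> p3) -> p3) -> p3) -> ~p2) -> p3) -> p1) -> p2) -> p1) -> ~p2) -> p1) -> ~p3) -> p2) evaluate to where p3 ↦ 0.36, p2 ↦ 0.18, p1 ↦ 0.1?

0.18

~p2: Łukasiewicz ¬ gives 1 − 0.18 = 0.82
(~p2 -> p3): min(1, 1 − 0.82 + 0.36) = 0.54
((~p2 -> p3) -> p3): min(1, 1 − 0.54 + 0.36) = 0.82
(((~p2 -> p3) -> p3) -> p3): min(1, 1 − 0.82 + 0.36) = 0.54
~p2: Łukasiewicz ¬ gives 1 − 0.18 = 0.82
((((~p2 -> p3) -> p3) -> p3) -> ~p2): min(1, 1 − 0.54 + 0.82) = 1
(((((~p2 -> p3) -> p3) -> p3) -> ~p2) -> p3): min(1, 1 − 1 + 0.36) = 0.36
((((((~p2 -> p3) -> p3) -> p3) -> ~p2) -> p3) -> p1): min(1, 1 − 0.36 + 0.1) = 0.74
(((((((~p2 -> p3) -> p3) -> p3) -> ~p2) -> p3) -> p1) -> p2): min(1, 1 − 0.74 + 0.18) = 0.44
((((((((~p2 -> p3) -> p3) -> p3) -> ~p2) -> p3) -> p1) -> p2) -> p1): min(1, 1 − 0.44 + 0.1) = 0.66
~p2: Łukasiewicz ¬ gives 1 − 0.18 = 0.82
(((((((((~p2 -> p3) -> p3) -> p3) -> ~p2) -> p3) -> p1) -> p2) -> p1) -> ~p2): min(1, 1 − 0.66 + 0.82) = 1
((((((((((~p2 -> p3) -> p3) -> p3) -> ~p2) -> p3) -> p1) -> p2) -> p1) -> ~p2) -> p1): min(1, 1 − 1 + 0.1) = 0.1
~p3: Łukasiewicz ¬ gives 1 − 0.36 = 0.64
(((((((((((~p2 -> p3) -> p3) -> p3) -> ~p2) -> p3) -> p1) -> p2) -> p1) -> ~p2) -> p1) -> ~p3): min(1, 1 − 0.1 + 0.64) = 1
((((((((((((~p2 -> p3) -> p3) -> p3) -> ~p2) -> p3) -> p1) -> p2) -> p1) -> ~p2) -> p1) -> ~p3) -> p2): min(1, 1 − 1 + 0.18) = 0.18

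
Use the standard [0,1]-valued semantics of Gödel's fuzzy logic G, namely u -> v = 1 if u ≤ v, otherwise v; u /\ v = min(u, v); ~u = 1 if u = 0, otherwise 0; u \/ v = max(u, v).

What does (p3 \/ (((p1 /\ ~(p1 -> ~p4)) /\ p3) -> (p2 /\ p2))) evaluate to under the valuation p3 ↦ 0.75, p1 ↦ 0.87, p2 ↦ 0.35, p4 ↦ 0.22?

0.75

~p4: Gödel ¬ of 0.22 = 0 (operand ≠ 0)
(p1 -> ~p4): 0.87 > 0, so result = 0
~(p1 -> ~p4): Gödel ¬ of 0 = 1 (operand is 0)
(p1 /\ ~(p1 -> ~p4)) = min(0.87, 1) = 0.87
((p1 /\ ~(p1 -> ~p4)) /\ p3) = min(0.87, 0.75) = 0.75
(p2 /\ p2) = min(0.35, 0.35) = 0.35
(((p1 /\ ~(p1 -> ~p4)) /\ p3) -> (p2 /\ p2)): 0.75 > 0.35, so result = 0.35
(p3 \/ (((p1 /\ ~(p1 -> ~p4)) /\ p3) -> (p2 /\ p2))) = max(0.75, 0.35) = 0.75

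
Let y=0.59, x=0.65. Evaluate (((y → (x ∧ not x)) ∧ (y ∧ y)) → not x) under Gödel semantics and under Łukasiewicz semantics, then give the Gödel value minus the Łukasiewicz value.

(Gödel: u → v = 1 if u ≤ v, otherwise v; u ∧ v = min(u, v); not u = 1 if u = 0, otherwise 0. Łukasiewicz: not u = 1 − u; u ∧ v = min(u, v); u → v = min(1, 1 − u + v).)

Gödel evaluation:
  not x: Gödel ¬ of 0.65 = 0 (operand ≠ 0)
  (x ∧ not x) = min(0.65, 0) = 0
  (y → (x ∧ not x)): 0.59 > 0, so result = 0
  (y ∧ y) = min(0.59, 0.59) = 0.59
  ((y → (x ∧ not x)) ∧ (y ∧ y)) = min(0, 0.59) = 0
  not x: Gödel ¬ of 0.65 = 0 (operand ≠ 0)
  (((y → (x ∧ not x)) ∧ (y ∧ y)) → not x): 0 ≤ 0, so result = 1
  Gödel value = 1
Łukasiewicz evaluation:
  not x: Łukasiewicz ¬ gives 1 − 0.65 = 0.35
  (x ∧ not x) = min(0.65, 0.35) = 0.35
  (y → (x ∧ not x)): min(1, 1 − 0.59 + 0.35) = 0.76
  (y ∧ y) = min(0.59, 0.59) = 0.59
  ((y → (x ∧ not x)) ∧ (y ∧ y)) = min(0.76, 0.59) = 0.59
  not x: Łukasiewicz ¬ gives 1 − 0.65 = 0.35
  (((y → (x ∧ not x)) ∧ (y ∧ y)) → not x): min(1, 1 − 0.59 + 0.35) = 0.76
  Łukasiewicz value = 0.76
Difference: 1 − 0.76 = 0.24

0.24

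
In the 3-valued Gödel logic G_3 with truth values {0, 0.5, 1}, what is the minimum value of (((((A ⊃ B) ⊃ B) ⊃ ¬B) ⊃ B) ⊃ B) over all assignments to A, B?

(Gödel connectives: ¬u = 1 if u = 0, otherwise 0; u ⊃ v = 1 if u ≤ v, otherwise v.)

The minimum is attained at A = 0, B = 0.5:
  (A ⊃ B): 0 ≤ 0.5, so result = 1
  ((A ⊃ B) ⊃ B): 1 > 0.5, so result = 0.5
  ¬B: Gödel ¬ of 0.5 = 0 (operand ≠ 0)
  (((A ⊃ B) ⊃ B) ⊃ ¬B): 0.5 > 0, so result = 0
  ((((A ⊃ B) ⊃ B) ⊃ ¬B) ⊃ B): 0 ≤ 0.5, so result = 1
  (((((A ⊃ B) ⊃ B) ⊃ ¬B) ⊃ B) ⊃ B): 1 > 0.5, so result = 0.5
Checking all 9 assignments confirms none give a value below 0.50.

0.50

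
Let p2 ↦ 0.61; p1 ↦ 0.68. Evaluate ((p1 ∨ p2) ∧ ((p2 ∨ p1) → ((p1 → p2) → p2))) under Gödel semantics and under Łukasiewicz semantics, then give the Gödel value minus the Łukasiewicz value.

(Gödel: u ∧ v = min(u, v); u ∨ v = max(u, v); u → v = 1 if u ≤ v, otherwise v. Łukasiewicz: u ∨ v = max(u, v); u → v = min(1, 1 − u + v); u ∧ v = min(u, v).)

0.00

Gödel evaluation:
  (p1 ∨ p2) = max(0.68, 0.61) = 0.68
  (p2 ∨ p1) = max(0.61, 0.68) = 0.68
  (p1 → p2): 0.68 > 0.61, so result = 0.61
  ((p1 → p2) → p2): 0.61 ≤ 0.61, so result = 1
  ((p2 ∨ p1) → ((p1 → p2) → p2)): 0.68 ≤ 1, so result = 1
  ((p1 ∨ p2) ∧ ((p2 ∨ p1) → ((p1 → p2) → p2))) = min(0.68, 1) = 0.68
  Gödel value = 0.68
Łukasiewicz evaluation:
  (p1 ∨ p2) = max(0.68, 0.61) = 0.68
  (p2 ∨ p1) = max(0.61, 0.68) = 0.68
  (p1 → p2): min(1, 1 − 0.68 + 0.61) = 0.93
  ((p1 → p2) → p2): min(1, 1 − 0.93 + 0.61) = 0.68
  ((p2 ∨ p1) → ((p1 → p2) → p2)): min(1, 1 − 0.68 + 0.68) = 1
  ((p1 ∨ p2) ∧ ((p2 ∨ p1) → ((p1 → p2) → p2))) = min(0.68, 1) = 0.68
  Łukasiewicz value = 0.68
Difference: 0.68 − 0.68 = 0.00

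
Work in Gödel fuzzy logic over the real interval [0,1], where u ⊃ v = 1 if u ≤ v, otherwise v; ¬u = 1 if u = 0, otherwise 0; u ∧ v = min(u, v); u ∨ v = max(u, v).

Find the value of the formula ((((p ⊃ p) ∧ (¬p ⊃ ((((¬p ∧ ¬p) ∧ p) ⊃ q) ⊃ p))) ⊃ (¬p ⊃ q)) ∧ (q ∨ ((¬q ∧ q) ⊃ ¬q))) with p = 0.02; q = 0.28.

1.00

(p ⊃ p): 0.02 ≤ 0.02, so result = 1
¬p: Gödel ¬ of 0.02 = 0 (operand ≠ 0)
¬p: Gödel ¬ of 0.02 = 0 (operand ≠ 0)
¬p: Gödel ¬ of 0.02 = 0 (operand ≠ 0)
(¬p ∧ ¬p) = min(0, 0) = 0
((¬p ∧ ¬p) ∧ p) = min(0, 0.02) = 0
(((¬p ∧ ¬p) ∧ p) ⊃ q): 0 ≤ 0.28, so result = 1
((((¬p ∧ ¬p) ∧ p) ⊃ q) ⊃ p): 1 > 0.02, so result = 0.02
(¬p ⊃ ((((¬p ∧ ¬p) ∧ p) ⊃ q) ⊃ p)): 0 ≤ 0.02, so result = 1
((p ⊃ p) ∧ (¬p ⊃ ((((¬p ∧ ¬p) ∧ p) ⊃ q) ⊃ p))) = min(1, 1) = 1
¬p: Gödel ¬ of 0.02 = 0 (operand ≠ 0)
(¬p ⊃ q): 0 ≤ 0.28, so result = 1
(((p ⊃ p) ∧ (¬p ⊃ ((((¬p ∧ ¬p) ∧ p) ⊃ q) ⊃ p))) ⊃ (¬p ⊃ q)): 1 ≤ 1, so result = 1
¬q: Gödel ¬ of 0.28 = 0 (operand ≠ 0)
(¬q ∧ q) = min(0, 0.28) = 0
¬q: Gödel ¬ of 0.28 = 0 (operand ≠ 0)
((¬q ∧ q) ⊃ ¬q): 0 ≤ 0, so result = 1
(q ∨ ((¬q ∧ q) ⊃ ¬q)) = max(0.28, 1) = 1
((((p ⊃ p) ∧ (¬p ⊃ ((((¬p ∧ ¬p) ∧ p) ⊃ q) ⊃ p))) ⊃ (¬p ⊃ q)) ∧ (q ∨ ((¬q ∧ q) ⊃ ¬q))) = min(1, 1) = 1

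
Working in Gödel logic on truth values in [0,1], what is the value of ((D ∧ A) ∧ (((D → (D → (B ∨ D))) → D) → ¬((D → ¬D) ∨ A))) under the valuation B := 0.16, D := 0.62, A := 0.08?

0.00

(D ∧ A) = min(0.62, 0.08) = 0.08
(B ∨ D) = max(0.16, 0.62) = 0.62
(D → (B ∨ D)): 0.62 ≤ 0.62, so result = 1
(D → (D → (B ∨ D))): 0.62 ≤ 1, so result = 1
((D → (D → (B ∨ D))) → D): 1 > 0.62, so result = 0.62
¬D: Gödel ¬ of 0.62 = 0 (operand ≠ 0)
(D → ¬D): 0.62 > 0, so result = 0
((D → ¬D) ∨ A) = max(0, 0.08) = 0.08
¬((D → ¬D) ∨ A): Gödel ¬ of 0.08 = 0 (operand ≠ 0)
(((D → (D → (B ∨ D))) → D) → ¬((D → ¬D) ∨ A)): 0.62 > 0, so result = 0
((D ∧ A) ∧ (((D → (D → (B ∨ D))) → D) → ¬((D → ¬D) ∨ A))) = min(0.08, 0) = 0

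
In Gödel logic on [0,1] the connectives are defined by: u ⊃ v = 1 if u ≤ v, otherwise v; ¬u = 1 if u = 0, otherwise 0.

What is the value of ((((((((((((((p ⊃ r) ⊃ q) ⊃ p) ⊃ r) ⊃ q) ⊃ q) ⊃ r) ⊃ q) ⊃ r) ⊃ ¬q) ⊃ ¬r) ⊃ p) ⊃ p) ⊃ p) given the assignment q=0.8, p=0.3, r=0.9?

0.30

(p ⊃ r): 0.3 ≤ 0.9, so result = 1
((p ⊃ r) ⊃ q): 1 > 0.8, so result = 0.8
(((p ⊃ r) ⊃ q) ⊃ p): 0.8 > 0.3, so result = 0.3
((((p ⊃ r) ⊃ q) ⊃ p) ⊃ r): 0.3 ≤ 0.9, so result = 1
(((((p ⊃ r) ⊃ q) ⊃ p) ⊃ r) ⊃ q): 1 > 0.8, so result = 0.8
((((((p ⊃ r) ⊃ q) ⊃ p) ⊃ r) ⊃ q) ⊃ q): 0.8 ≤ 0.8, so result = 1
(((((((p ⊃ r) ⊃ q) ⊃ p) ⊃ r) ⊃ q) ⊃ q) ⊃ r): 1 > 0.9, so result = 0.9
((((((((p ⊃ r) ⊃ q) ⊃ p) ⊃ r) ⊃ q) ⊃ q) ⊃ r) ⊃ q): 0.9 > 0.8, so result = 0.8
(((((((((p ⊃ r) ⊃ q) ⊃ p) ⊃ r) ⊃ q) ⊃ q) ⊃ r) ⊃ q) ⊃ r): 0.8 ≤ 0.9, so result = 1
¬q: Gödel ¬ of 0.8 = 0 (operand ≠ 0)
((((((((((p ⊃ r) ⊃ q) ⊃ p) ⊃ r) ⊃ q) ⊃ q) ⊃ r) ⊃ q) ⊃ r) ⊃ ¬q): 1 > 0, so result = 0
¬r: Gödel ¬ of 0.9 = 0 (operand ≠ 0)
(((((((((((p ⊃ r) ⊃ q) ⊃ p) ⊃ r) ⊃ q) ⊃ q) ⊃ r) ⊃ q) ⊃ r) ⊃ ¬q) ⊃ ¬r): 0 ≤ 0, so result = 1
((((((((((((p ⊃ r) ⊃ q) ⊃ p) ⊃ r) ⊃ q) ⊃ q) ⊃ r) ⊃ q) ⊃ r) ⊃ ¬q) ⊃ ¬r) ⊃ p): 1 > 0.3, so result = 0.3
(((((((((((((p ⊃ r) ⊃ q) ⊃ p) ⊃ r) ⊃ q) ⊃ q) ⊃ r) ⊃ q) ⊃ r) ⊃ ¬q) ⊃ ¬r) ⊃ p) ⊃ p): 0.3 ≤ 0.3, so result = 1
((((((((((((((p ⊃ r) ⊃ q) ⊃ p) ⊃ r) ⊃ q) ⊃ q) ⊃ r) ⊃ q) ⊃ r) ⊃ ¬q) ⊃ ¬r) ⊃ p) ⊃ p) ⊃ p): 1 > 0.3, so result = 0.3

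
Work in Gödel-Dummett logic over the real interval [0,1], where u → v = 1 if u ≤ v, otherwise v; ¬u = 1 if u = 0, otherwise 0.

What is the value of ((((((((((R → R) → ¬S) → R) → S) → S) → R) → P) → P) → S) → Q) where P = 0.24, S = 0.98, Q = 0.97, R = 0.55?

0.97

(R → R): 0.55 ≤ 0.55, so result = 1
¬S: Gödel ¬ of 0.98 = 0 (operand ≠ 0)
((R → R) → ¬S): 1 > 0, so result = 0
(((R → R) → ¬S) → R): 0 ≤ 0.55, so result = 1
((((R → R) → ¬S) → R) → S): 1 > 0.98, so result = 0.98
(((((R → R) → ¬S) → R) → S) → S): 0.98 ≤ 0.98, so result = 1
((((((R → R) → ¬S) → R) → S) → S) → R): 1 > 0.55, so result = 0.55
(((((((R → R) → ¬S) → R) → S) → S) → R) → P): 0.55 > 0.24, so result = 0.24
((((((((R → R) → ¬S) → R) → S) → S) → R) → P) → P): 0.24 ≤ 0.24, so result = 1
(((((((((R → R) → ¬S) → R) → S) → S) → R) → P) → P) → S): 1 > 0.98, so result = 0.98
((((((((((R → R) → ¬S) → R) → S) → S) → R) → P) → P) → S) → Q): 0.98 > 0.97, so result = 0.97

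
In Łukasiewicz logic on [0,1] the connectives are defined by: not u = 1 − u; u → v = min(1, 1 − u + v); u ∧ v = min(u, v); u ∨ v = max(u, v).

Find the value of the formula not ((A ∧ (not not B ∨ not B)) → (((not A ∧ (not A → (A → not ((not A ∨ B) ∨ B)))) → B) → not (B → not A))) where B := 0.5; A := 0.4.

0.30

not B: Łukasiewicz ¬ gives 1 − 0.5 = 0.5
not not B: Łukasiewicz ¬ gives 1 − 0.5 = 0.5
not B: Łukasiewicz ¬ gives 1 − 0.5 = 0.5
(not not B ∨ not B) = max(0.5, 0.5) = 0.5
(A ∧ (not not B ∨ not B)) = min(0.4, 0.5) = 0.4
not A: Łukasiewicz ¬ gives 1 − 0.4 = 0.6
not A: Łukasiewicz ¬ gives 1 − 0.4 = 0.6
not A: Łukasiewicz ¬ gives 1 − 0.4 = 0.6
(not A ∨ B) = max(0.6, 0.5) = 0.6
((not A ∨ B) ∨ B) = max(0.6, 0.5) = 0.6
not ((not A ∨ B) ∨ B): Łukasiewicz ¬ gives 1 − 0.6 = 0.4
(A → not ((not A ∨ B) ∨ B)): min(1, 1 − 0.4 + 0.4) = 1
(not A → (A → not ((not A ∨ B) ∨ B))): min(1, 1 − 0.6 + 1) = 1
(not A ∧ (not A → (A → not ((not A ∨ B) ∨ B)))) = min(0.6, 1) = 0.6
((not A ∧ (not A → (A → not ((not A ∨ B) ∨ B)))) → B): min(1, 1 − 0.6 + 0.5) = 0.9
not A: Łukasiewicz ¬ gives 1 − 0.4 = 0.6
(B → not A): min(1, 1 − 0.5 + 0.6) = 1
not (B → not A): Łukasiewicz ¬ gives 1 − 1 = 0
(((not A ∧ (not A → (A → not ((not A ∨ B) ∨ B)))) → B) → not (B → not A)): min(1, 1 − 0.9 + 0) = 0.1
((A ∧ (not not B ∨ not B)) → (((not A ∧ (not A → (A → not ((not A ∨ B) ∨ B)))) → B) → not (B → not A))): min(1, 1 − 0.4 + 0.1) = 0.7
not ((A ∧ (not not B ∨ not B)) → (((not A ∧ (not A → (A → not ((not A ∨ B) ∨ B)))) → B) → not (B → not A))): Łukasiewicz ¬ gives 1 − 0.7 = 0.3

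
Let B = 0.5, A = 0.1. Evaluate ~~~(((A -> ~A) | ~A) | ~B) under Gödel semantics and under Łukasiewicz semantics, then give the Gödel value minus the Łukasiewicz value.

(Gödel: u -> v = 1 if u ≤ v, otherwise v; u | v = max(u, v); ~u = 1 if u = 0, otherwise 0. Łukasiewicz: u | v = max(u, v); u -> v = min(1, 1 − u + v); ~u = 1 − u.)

Gödel evaluation:
  ~A: Gödel ¬ of 0.1 = 0 (operand ≠ 0)
  (A -> ~A): 0.1 > 0, so result = 0
  ~A: Gödel ¬ of 0.1 = 0 (operand ≠ 0)
  ((A -> ~A) | ~A) = max(0, 0) = 0
  ~B: Gödel ¬ of 0.5 = 0 (operand ≠ 0)
  (((A -> ~A) | ~A) | ~B) = max(0, 0) = 0
  ~(((A -> ~A) | ~A) | ~B): Gödel ¬ of 0 = 1 (operand is 0)
  ~~(((A -> ~A) | ~A) | ~B): Gödel ¬ of 1 = 0 (operand ≠ 0)
  ~~~(((A -> ~A) | ~A) | ~B): Gödel ¬ of 0 = 1 (operand is 0)
  Gödel value = 1
Łukasiewicz evaluation:
  ~A: Łukasiewicz ¬ gives 1 − 0.1 = 0.9
  (A -> ~A): min(1, 1 − 0.1 + 0.9) = 1
  ~A: Łukasiewicz ¬ gives 1 − 0.1 = 0.9
  ((A -> ~A) | ~A) = max(1, 0.9) = 1
  ~B: Łukasiewicz ¬ gives 1 − 0.5 = 0.5
  (((A -> ~A) | ~A) | ~B) = max(1, 0.5) = 1
  ~(((A -> ~A) | ~A) | ~B): Łukasiewicz ¬ gives 1 − 1 = 0
  ~~(((A -> ~A) | ~A) | ~B): Łukasiewicz ¬ gives 1 − 0 = 1
  ~~~(((A -> ~A) | ~A) | ~B): Łukasiewicz ¬ gives 1 − 1 = 0
  Łukasiewicz value = 0
Difference: 1 − 0 = 1.00

1.00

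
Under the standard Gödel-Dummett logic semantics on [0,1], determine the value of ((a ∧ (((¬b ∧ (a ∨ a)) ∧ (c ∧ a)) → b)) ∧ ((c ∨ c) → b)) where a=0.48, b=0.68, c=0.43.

0.48

¬b: Gödel ¬ of 0.68 = 0 (operand ≠ 0)
(a ∨ a) = max(0.48, 0.48) = 0.48
(¬b ∧ (a ∨ a)) = min(0, 0.48) = 0
(c ∧ a) = min(0.43, 0.48) = 0.43
((¬b ∧ (a ∨ a)) ∧ (c ∧ a)) = min(0, 0.43) = 0
(((¬b ∧ (a ∨ a)) ∧ (c ∧ a)) → b): 0 ≤ 0.68, so result = 1
(a ∧ (((¬b ∧ (a ∨ a)) ∧ (c ∧ a)) → b)) = min(0.48, 1) = 0.48
(c ∨ c) = max(0.43, 0.43) = 0.43
((c ∨ c) → b): 0.43 ≤ 0.68, so result = 1
((a ∧ (((¬b ∧ (a ∨ a)) ∧ (c ∧ a)) → b)) ∧ ((c ∨ c) → b)) = min(0.48, 1) = 0.48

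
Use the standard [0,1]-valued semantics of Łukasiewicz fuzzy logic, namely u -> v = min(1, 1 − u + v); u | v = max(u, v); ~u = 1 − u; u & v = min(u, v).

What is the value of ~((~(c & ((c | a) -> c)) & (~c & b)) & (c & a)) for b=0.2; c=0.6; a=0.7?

(c | a) = max(0.6, 0.7) = 0.7
((c | a) -> c): min(1, 1 − 0.7 + 0.6) = 0.9
(c & ((c | a) -> c)) = min(0.6, 0.9) = 0.6
~(c & ((c | a) -> c)): Łukasiewicz ¬ gives 1 − 0.6 = 0.4
~c: Łukasiewicz ¬ gives 1 − 0.6 = 0.4
(~c & b) = min(0.4, 0.2) = 0.2
(~(c & ((c | a) -> c)) & (~c & b)) = min(0.4, 0.2) = 0.2
(c & a) = min(0.6, 0.7) = 0.6
((~(c & ((c | a) -> c)) & (~c & b)) & (c & a)) = min(0.2, 0.6) = 0.2
~((~(c & ((c | a) -> c)) & (~c & b)) & (c & a)): Łukasiewicz ¬ gives 1 − 0.2 = 0.8

0.80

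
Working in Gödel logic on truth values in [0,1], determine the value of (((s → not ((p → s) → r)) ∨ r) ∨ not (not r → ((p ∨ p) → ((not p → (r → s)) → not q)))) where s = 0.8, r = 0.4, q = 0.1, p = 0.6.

0.40

(p → s): 0.6 ≤ 0.8, so result = 1
((p → s) → r): 1 > 0.4, so result = 0.4
not ((p → s) → r): Gödel ¬ of 0.4 = 0 (operand ≠ 0)
(s → not ((p → s) → r)): 0.8 > 0, so result = 0
((s → not ((p → s) → r)) ∨ r) = max(0, 0.4) = 0.4
not r: Gödel ¬ of 0.4 = 0 (operand ≠ 0)
(p ∨ p) = max(0.6, 0.6) = 0.6
not p: Gödel ¬ of 0.6 = 0 (operand ≠ 0)
(r → s): 0.4 ≤ 0.8, so result = 1
(not p → (r → s)): 0 ≤ 1, so result = 1
not q: Gödel ¬ of 0.1 = 0 (operand ≠ 0)
((not p → (r → s)) → not q): 1 > 0, so result = 0
((p ∨ p) → ((not p → (r → s)) → not q)): 0.6 > 0, so result = 0
(not r → ((p ∨ p) → ((not p → (r → s)) → not q))): 0 ≤ 0, so result = 1
not (not r → ((p ∨ p) → ((not p → (r → s)) → not q))): Gödel ¬ of 1 = 0 (operand ≠ 0)
(((s → not ((p → s) → r)) ∨ r) ∨ not (not r → ((p ∨ p) → ((not p → (r → s)) → not q)))) = max(0.4, 0) = 0.4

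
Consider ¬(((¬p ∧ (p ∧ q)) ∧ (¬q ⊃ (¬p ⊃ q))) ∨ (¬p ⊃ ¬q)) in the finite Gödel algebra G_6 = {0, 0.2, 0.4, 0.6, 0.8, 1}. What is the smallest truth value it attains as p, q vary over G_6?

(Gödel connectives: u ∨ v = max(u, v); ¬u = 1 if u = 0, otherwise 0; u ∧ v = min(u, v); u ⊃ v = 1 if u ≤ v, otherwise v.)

The minimum is attained at p = 0, q = 0:
  ¬p: Gödel ¬ of 0 = 1 (operand is 0)
  (p ∧ q) = min(0, 0) = 0
  (¬p ∧ (p ∧ q)) = min(1, 0) = 0
  ¬q: Gödel ¬ of 0 = 1 (operand is 0)
  ¬p: Gödel ¬ of 0 = 1 (operand is 0)
  (¬p ⊃ q): 1 > 0, so result = 0
  (¬q ⊃ (¬p ⊃ q)): 1 > 0, so result = 0
  ((¬p ∧ (p ∧ q)) ∧ (¬q ⊃ (¬p ⊃ q))) = min(0, 0) = 0
  ¬p: Gödel ¬ of 0 = 1 (operand is 0)
  ¬q: Gödel ¬ of 0 = 1 (operand is 0)
  (¬p ⊃ ¬q): 1 ≤ 1, so result = 1
  (((¬p ∧ (p ∧ q)) ∧ (¬q ⊃ (¬p ⊃ q))) ∨ (¬p ⊃ ¬q)) = max(0, 1) = 1
  ¬(((¬p ∧ (p ∧ q)) ∧ (¬q ⊃ (¬p ⊃ q))) ∨ (¬p ⊃ ¬q)): Gödel ¬ of 1 = 0 (operand ≠ 0)
Checking all 36 assignments confirms none give a value below 0.00.

0.00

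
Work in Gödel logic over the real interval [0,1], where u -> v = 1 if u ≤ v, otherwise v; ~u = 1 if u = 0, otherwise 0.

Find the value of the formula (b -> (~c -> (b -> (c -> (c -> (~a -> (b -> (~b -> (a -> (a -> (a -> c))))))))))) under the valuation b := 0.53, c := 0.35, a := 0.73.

1.00

~c: Gödel ¬ of 0.35 = 0 (operand ≠ 0)
~a: Gödel ¬ of 0.73 = 0 (operand ≠ 0)
~b: Gödel ¬ of 0.53 = 0 (operand ≠ 0)
(a -> c): 0.73 > 0.35, so result = 0.35
(a -> (a -> c)): 0.73 > 0.35, so result = 0.35
(a -> (a -> (a -> c))): 0.73 > 0.35, so result = 0.35
(~b -> (a -> (a -> (a -> c)))): 0 ≤ 0.35, so result = 1
(b -> (~b -> (a -> (a -> (a -> c))))): 0.53 ≤ 1, so result = 1
(~a -> (b -> (~b -> (a -> (a -> (a -> c)))))): 0 ≤ 1, so result = 1
(c -> (~a -> (b -> (~b -> (a -> (a -> (a -> c))))))): 0.35 ≤ 1, so result = 1
(c -> (c -> (~a -> (b -> (~b -> (a -> (a -> (a -> c)))))))): 0.35 ≤ 1, so result = 1
(b -> (c -> (c -> (~a -> (b -> (~b -> (a -> (a -> (a -> c))))))))): 0.53 ≤ 1, so result = 1
(~c -> (b -> (c -> (c -> (~a -> (b -> (~b -> (a -> (a -> (a -> c)))))))))): 0 ≤ 1, so result = 1
(b -> (~c -> (b -> (c -> (c -> (~a -> (b -> (~b -> (a -> (a -> (a -> c))))))))))): 0.53 ≤ 1, so result = 1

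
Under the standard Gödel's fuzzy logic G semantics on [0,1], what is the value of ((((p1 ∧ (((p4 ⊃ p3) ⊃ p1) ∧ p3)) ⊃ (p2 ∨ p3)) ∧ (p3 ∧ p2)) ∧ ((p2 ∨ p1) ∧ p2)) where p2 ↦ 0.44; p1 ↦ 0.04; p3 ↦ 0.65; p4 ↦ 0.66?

(p4 ⊃ p3): 0.66 > 0.65, so result = 0.65
((p4 ⊃ p3) ⊃ p1): 0.65 > 0.04, so result = 0.04
(((p4 ⊃ p3) ⊃ p1) ∧ p3) = min(0.04, 0.65) = 0.04
(p1 ∧ (((p4 ⊃ p3) ⊃ p1) ∧ p3)) = min(0.04, 0.04) = 0.04
(p2 ∨ p3) = max(0.44, 0.65) = 0.65
((p1 ∧ (((p4 ⊃ p3) ⊃ p1) ∧ p3)) ⊃ (p2 ∨ p3)): 0.04 ≤ 0.65, so result = 1
(p3 ∧ p2) = min(0.65, 0.44) = 0.44
(((p1 ∧ (((p4 ⊃ p3) ⊃ p1) ∧ p3)) ⊃ (p2 ∨ p3)) ∧ (p3 ∧ p2)) = min(1, 0.44) = 0.44
(p2 ∨ p1) = max(0.44, 0.04) = 0.44
((p2 ∨ p1) ∧ p2) = min(0.44, 0.44) = 0.44
((((p1 ∧ (((p4 ⊃ p3) ⊃ p1) ∧ p3)) ⊃ (p2 ∨ p3)) ∧ (p3 ∧ p2)) ∧ ((p2 ∨ p1) ∧ p2)) = min(0.44, 0.44) = 0.44

0.44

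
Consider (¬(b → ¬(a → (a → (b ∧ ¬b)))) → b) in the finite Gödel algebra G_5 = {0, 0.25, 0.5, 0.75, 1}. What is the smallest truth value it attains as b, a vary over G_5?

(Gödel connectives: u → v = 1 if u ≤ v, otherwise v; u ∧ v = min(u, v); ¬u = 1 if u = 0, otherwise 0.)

The minimum is attained at b = 0.25, a = 0:
  ¬b: Gödel ¬ of 0.25 = 0 (operand ≠ 0)
  (b ∧ ¬b) = min(0.25, 0) = 0
  (a → (b ∧ ¬b)): 0 ≤ 0, so result = 1
  (a → (a → (b ∧ ¬b))): 0 ≤ 1, so result = 1
  ¬(a → (a → (b ∧ ¬b))): Gödel ¬ of 1 = 0 (operand ≠ 0)
  (b → ¬(a → (a → (b ∧ ¬b)))): 0.25 > 0, so result = 0
  ¬(b → ¬(a → (a → (b ∧ ¬b)))): Gödel ¬ of 0 = 1 (operand is 0)
  (¬(b → ¬(a → (a → (b ∧ ¬b)))) → b): 1 > 0.25, so result = 0.25
Checking all 25 assignments confirms none give a value below 0.25.

0.25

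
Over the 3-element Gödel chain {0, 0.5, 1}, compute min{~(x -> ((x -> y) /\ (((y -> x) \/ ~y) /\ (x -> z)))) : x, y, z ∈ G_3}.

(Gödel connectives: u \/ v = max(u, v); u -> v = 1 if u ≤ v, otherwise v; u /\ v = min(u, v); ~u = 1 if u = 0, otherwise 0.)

0.00

The minimum is attained at x = 0, y = 0, z = 0:
  (x -> y): 0 ≤ 0, so result = 1
  (y -> x): 0 ≤ 0, so result = 1
  ~y: Gödel ¬ of 0 = 1 (operand is 0)
  ((y -> x) \/ ~y) = max(1, 1) = 1
  (x -> z): 0 ≤ 0, so result = 1
  (((y -> x) \/ ~y) /\ (x -> z)) = min(1, 1) = 1
  ((x -> y) /\ (((y -> x) \/ ~y) /\ (x -> z))) = min(1, 1) = 1
  (x -> ((x -> y) /\ (((y -> x) \/ ~y) /\ (x -> z)))): 0 ≤ 1, so result = 1
  ~(x -> ((x -> y) /\ (((y -> x) \/ ~y) /\ (x -> z)))): Gödel ¬ of 1 = 0 (operand ≠ 0)
Checking all 27 assignments confirms none give a value below 0.00.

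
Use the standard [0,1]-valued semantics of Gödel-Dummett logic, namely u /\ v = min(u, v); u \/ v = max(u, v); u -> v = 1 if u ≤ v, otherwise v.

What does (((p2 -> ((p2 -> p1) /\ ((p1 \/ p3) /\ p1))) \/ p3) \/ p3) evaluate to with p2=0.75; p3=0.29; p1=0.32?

(p2 -> p1): 0.75 > 0.32, so result = 0.32
(p1 \/ p3) = max(0.32, 0.29) = 0.32
((p1 \/ p3) /\ p1) = min(0.32, 0.32) = 0.32
((p2 -> p1) /\ ((p1 \/ p3) /\ p1)) = min(0.32, 0.32) = 0.32
(p2 -> ((p2 -> p1) /\ ((p1 \/ p3) /\ p1))): 0.75 > 0.32, so result = 0.32
((p2 -> ((p2 -> p1) /\ ((p1 \/ p3) /\ p1))) \/ p3) = max(0.32, 0.29) = 0.32
(((p2 -> ((p2 -> p1) /\ ((p1 \/ p3) /\ p1))) \/ p3) \/ p3) = max(0.32, 0.29) = 0.32

0.32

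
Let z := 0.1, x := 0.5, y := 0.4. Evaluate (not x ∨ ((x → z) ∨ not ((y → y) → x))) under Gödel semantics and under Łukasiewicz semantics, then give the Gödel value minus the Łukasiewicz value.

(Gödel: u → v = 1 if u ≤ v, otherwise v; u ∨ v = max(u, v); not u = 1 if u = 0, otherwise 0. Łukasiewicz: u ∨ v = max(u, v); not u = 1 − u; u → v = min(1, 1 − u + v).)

Gödel evaluation:
  not x: Gödel ¬ of 0.5 = 0 (operand ≠ 0)
  (x → z): 0.5 > 0.1, so result = 0.1
  (y → y): 0.4 ≤ 0.4, so result = 1
  ((y → y) → x): 1 > 0.5, so result = 0.5
  not ((y → y) → x): Gödel ¬ of 0.5 = 0 (operand ≠ 0)
  ((x → z) ∨ not ((y → y) → x)) = max(0.1, 0) = 0.1
  (not x ∨ ((x → z) ∨ not ((y → y) → x))) = max(0, 0.1) = 0.1
  Gödel value = 0.1
Łukasiewicz evaluation:
  not x: Łukasiewicz ¬ gives 1 − 0.5 = 0.5
  (x → z): min(1, 1 − 0.5 + 0.1) = 0.6
  (y → y): min(1, 1 − 0.4 + 0.4) = 1
  ((y → y) → x): min(1, 1 − 1 + 0.5) = 0.5
  not ((y → y) → x): Łukasiewicz ¬ gives 1 − 0.5 = 0.5
  ((x → z) ∨ not ((y → y) → x)) = max(0.6, 0.5) = 0.6
  (not x ∨ ((x → z) ∨ not ((y → y) → x))) = max(0.5, 0.6) = 0.6
  Łukasiewicz value = 0.6
Difference: 0.1 − 0.6 = -0.50

-0.50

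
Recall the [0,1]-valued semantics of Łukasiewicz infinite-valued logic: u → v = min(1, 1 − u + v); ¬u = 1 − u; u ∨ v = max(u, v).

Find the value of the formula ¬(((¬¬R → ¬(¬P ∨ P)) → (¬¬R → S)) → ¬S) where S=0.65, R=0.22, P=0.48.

¬R: Łukasiewicz ¬ gives 1 − 0.22 = 0.78
¬¬R: Łukasiewicz ¬ gives 1 − 0.78 = 0.22
¬P: Łukasiewicz ¬ gives 1 − 0.48 = 0.52
(¬P ∨ P) = max(0.52, 0.48) = 0.52
¬(¬P ∨ P): Łukasiewicz ¬ gives 1 − 0.52 = 0.48
(¬¬R → ¬(¬P ∨ P)): min(1, 1 − 0.22 + 0.48) = 1
¬R: Łukasiewicz ¬ gives 1 − 0.22 = 0.78
¬¬R: Łukasiewicz ¬ gives 1 − 0.78 = 0.22
(¬¬R → S): min(1, 1 − 0.22 + 0.65) = 1
((¬¬R → ¬(¬P ∨ P)) → (¬¬R → S)): min(1, 1 − 1 + 1) = 1
¬S: Łukasiewicz ¬ gives 1 − 0.65 = 0.35
(((¬¬R → ¬(¬P ∨ P)) → (¬¬R → S)) → ¬S): min(1, 1 − 1 + 0.35) = 0.35
¬(((¬¬R → ¬(¬P ∨ P)) → (¬¬R → S)) → ¬S): Łukasiewicz ¬ gives 1 − 0.35 = 0.65

0.65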